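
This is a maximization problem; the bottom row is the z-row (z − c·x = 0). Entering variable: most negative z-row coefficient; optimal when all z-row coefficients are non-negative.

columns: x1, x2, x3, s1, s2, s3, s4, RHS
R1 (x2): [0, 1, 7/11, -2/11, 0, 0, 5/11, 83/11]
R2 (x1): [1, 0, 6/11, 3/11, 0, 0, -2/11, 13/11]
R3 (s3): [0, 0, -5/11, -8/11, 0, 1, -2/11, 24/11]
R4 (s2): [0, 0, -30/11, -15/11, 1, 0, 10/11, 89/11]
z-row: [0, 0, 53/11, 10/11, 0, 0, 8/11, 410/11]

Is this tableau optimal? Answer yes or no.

Every z-row coefficient is ≥ 0, so the tableau is optimal.

yes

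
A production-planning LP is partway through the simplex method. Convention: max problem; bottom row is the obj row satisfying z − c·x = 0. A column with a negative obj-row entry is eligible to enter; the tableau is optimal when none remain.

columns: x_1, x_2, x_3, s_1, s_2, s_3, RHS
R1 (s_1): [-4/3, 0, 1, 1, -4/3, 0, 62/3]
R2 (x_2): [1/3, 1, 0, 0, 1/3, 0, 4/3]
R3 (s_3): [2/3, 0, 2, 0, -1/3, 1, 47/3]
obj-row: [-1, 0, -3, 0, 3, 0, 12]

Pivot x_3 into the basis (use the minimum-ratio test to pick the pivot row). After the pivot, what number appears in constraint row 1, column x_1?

-5/3

Ratio test on column x_3 — row 1: (62/3)/1 = 62/3; row 2: entry 0 ≤ 0; row 3: (47/3)/2 = 47/6. Minimum is 47/6 at row 3 (s_3 leaves); pivot element 2.
Divide row 3 by 2; eliminate column x_3 from the other rows.
Row 1 update in column x_1: -4/3 − 1·(1/3) = -5/3.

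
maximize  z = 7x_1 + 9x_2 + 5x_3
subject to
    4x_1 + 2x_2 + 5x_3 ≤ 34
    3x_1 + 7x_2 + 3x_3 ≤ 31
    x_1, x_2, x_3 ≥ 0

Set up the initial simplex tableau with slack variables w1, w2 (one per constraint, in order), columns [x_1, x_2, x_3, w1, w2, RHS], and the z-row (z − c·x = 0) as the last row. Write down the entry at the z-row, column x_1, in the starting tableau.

-7

The z-row carries the negated objective coefficients: the x_1 entry is -7.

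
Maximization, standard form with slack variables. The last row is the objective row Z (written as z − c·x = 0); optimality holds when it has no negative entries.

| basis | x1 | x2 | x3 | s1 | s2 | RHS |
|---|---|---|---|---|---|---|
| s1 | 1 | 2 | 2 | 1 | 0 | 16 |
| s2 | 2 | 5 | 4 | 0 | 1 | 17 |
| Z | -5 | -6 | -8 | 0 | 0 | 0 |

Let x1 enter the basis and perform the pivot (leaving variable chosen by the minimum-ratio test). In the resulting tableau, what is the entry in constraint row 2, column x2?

Ratio test on column x1 — row 1: 16/1 = 16; row 2: 17/2 = 17/2. Minimum is 17/2 at row 2 (s2 leaves); pivot element 2.
Divide row 2 by 2; eliminate column x1 from the other rows.
In the new row 2, the x2 entry is the old entry divided by the pivot: 5/2 = 5/2.

5/2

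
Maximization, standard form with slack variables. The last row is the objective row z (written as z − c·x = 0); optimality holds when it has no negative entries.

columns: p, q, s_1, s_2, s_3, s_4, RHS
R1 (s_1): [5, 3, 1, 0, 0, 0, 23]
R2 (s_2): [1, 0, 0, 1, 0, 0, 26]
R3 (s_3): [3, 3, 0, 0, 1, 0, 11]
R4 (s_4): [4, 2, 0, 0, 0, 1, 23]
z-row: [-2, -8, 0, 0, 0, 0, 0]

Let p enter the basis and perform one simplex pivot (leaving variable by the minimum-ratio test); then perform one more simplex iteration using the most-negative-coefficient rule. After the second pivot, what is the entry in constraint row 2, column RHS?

Ratio test on column p — row 1: 23/5 = 23/5; row 2: 26/1 = 26; row 3: 11/3 = 11/3; row 4: 23/4 = 23/4. Minimum is 11/3 at row 3 (s_3 leaves); pivot element 3.
Divide row 3 by 3; eliminate column p from the other rows.
Second iteration: most negative z-row entry is -6 in column q, so q enters.
Ratio test on column q — row 1: entry -2 ≤ 0; row 2: entry -1 ≤ 0; row 3: (11/3)/1 = 11/3; row 4: entry -2 ≤ 0. Minimum is 11/3 at row 3 (p leaves); pivot element 1.
Divide row 3 by 1; eliminate column q from the other rows.
After both pivots, the entry at constraint row 2, column RHS is 26.

26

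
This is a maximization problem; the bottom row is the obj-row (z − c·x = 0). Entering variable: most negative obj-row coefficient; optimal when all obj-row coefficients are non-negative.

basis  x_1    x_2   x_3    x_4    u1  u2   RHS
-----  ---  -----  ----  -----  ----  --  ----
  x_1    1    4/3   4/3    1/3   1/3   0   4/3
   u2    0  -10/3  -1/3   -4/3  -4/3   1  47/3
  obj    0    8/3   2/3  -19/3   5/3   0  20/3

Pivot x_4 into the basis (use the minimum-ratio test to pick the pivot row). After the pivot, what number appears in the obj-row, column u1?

Ratio test on column x_4 — row 1: (4/3)/(1/3) = 4; row 2: entry -4/3 ≤ 0. Minimum is 4 at row 1 (x_1 leaves); pivot element 1/3.
Divide row 1 by 1/3; eliminate column x_4 from the other rows.
obj-row update in column u1: 5/3 − (-19/3)·1 = 8.

8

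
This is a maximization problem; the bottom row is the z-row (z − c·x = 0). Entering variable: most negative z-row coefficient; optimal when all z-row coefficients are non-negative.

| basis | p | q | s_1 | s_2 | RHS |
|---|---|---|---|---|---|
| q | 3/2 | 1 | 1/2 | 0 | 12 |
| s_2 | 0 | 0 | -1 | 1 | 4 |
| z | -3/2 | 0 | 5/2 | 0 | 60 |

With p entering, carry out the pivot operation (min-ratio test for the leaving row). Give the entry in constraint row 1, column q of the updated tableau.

2/3

Ratio test on column p — row 1: 12/(3/2) = 8; row 2: entry 0 ≤ 0. Minimum is 8 at row 1 (q leaves); pivot element 3/2.
Divide row 1 by 3/2; eliminate column p from the other rows.
In the new row 1, the q entry is the old entry divided by the pivot: 1/(3/2) = 2/3.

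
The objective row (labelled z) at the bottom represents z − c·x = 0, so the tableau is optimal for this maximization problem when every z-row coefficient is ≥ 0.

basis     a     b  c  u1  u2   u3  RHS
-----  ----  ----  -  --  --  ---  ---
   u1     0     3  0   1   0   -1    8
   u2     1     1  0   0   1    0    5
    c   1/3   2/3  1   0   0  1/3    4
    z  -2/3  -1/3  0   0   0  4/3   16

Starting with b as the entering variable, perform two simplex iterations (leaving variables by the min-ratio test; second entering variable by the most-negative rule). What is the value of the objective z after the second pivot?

Ratio test on column b — row 1: 8/3 = 8/3; row 2: 5/1 = 5; row 3: 4/(2/3) = 6. Minimum is 8/3 at row 1 (u1 leaves); pivot element 3.
Pivot on row 1; the z-row RHS becomes 16 − (-1/3)·(8/3) = 152/9.
Next entering variable (most negative z-row entry -2/3): a.
Ratio test on column a — row 1: entry 0 ≤ 0; row 2: (7/3)/1 = 7/3; row 3: (20/9)/(1/3) = 20/3. Minimum is 7/3 at row 2 (u2 leaves); pivot element 1.
After the second pivot the z-row RHS is 152/9 − (-2/3)·(7/3) = 166/9.

166/9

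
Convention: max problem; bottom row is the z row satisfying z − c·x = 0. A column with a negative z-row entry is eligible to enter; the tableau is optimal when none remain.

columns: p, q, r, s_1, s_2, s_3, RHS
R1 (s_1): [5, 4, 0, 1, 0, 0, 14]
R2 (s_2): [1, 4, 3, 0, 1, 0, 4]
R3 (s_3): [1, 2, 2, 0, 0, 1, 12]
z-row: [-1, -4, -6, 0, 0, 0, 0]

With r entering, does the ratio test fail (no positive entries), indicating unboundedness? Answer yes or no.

Column r has positive entries in row(s) 2, 3, so the ratio test bounds it — not unbounded.

no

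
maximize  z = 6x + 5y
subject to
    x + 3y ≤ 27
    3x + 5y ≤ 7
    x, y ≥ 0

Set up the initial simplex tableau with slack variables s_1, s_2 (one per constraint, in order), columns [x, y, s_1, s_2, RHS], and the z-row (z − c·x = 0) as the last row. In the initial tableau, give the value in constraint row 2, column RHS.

The RHS of constraint 2 is b_2 = 7.

7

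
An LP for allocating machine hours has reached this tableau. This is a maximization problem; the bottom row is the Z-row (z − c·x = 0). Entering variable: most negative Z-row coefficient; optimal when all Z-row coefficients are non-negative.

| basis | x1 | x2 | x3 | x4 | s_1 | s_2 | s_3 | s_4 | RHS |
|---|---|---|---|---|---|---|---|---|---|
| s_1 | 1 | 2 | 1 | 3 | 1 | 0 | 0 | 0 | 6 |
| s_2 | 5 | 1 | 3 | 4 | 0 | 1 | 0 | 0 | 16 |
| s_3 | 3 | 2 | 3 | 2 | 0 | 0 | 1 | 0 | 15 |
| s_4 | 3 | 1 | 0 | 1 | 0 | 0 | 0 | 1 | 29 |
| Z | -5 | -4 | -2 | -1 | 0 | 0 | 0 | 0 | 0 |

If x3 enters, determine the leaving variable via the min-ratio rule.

s_3

Column x3 entries and ratios — s_1: 6/1 = 6; s_2: 16/3 = 16/3; s_3: 15/3 = 5; s_4: 0 ≤ 0, skip.
Smallest ratio is 5 in the row of s_3, so s_3 leaves.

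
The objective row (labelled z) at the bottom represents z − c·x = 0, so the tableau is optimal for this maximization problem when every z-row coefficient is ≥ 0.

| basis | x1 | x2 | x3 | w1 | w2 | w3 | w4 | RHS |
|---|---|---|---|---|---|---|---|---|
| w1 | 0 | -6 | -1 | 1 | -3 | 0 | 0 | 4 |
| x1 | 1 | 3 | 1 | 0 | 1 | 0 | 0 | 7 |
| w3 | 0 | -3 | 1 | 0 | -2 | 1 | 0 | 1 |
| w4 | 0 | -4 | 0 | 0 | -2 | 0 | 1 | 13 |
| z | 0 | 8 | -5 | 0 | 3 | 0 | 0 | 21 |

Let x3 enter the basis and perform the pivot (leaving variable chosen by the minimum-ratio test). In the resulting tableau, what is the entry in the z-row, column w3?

Ratio test on column x3 — row 1: entry -1 ≤ 0; row 2: 7/1 = 7; row 3: 1/1 = 1; row 4: entry 0 ≤ 0. Minimum is 1 at row 3 (w3 leaves); pivot element 1.
Divide row 3 by 1; eliminate column x3 from the other rows.
z-row update in column w3: 0 − (-5)·1 = 5.

5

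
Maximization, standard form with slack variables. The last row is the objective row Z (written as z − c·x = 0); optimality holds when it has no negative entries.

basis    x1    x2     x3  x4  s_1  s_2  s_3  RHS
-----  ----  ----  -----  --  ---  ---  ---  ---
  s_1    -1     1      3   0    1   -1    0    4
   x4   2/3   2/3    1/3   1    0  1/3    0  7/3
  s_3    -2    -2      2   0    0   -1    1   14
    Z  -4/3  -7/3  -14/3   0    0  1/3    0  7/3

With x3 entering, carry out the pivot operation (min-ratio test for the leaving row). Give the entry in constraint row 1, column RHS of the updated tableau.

4/3

Ratio test on column x3 — row 1: 4/3 = 4/3; row 2: (7/3)/(1/3) = 7; row 3: 14/2 = 7. Minimum is 4/3 at row 1 (s_1 leaves); pivot element 3.
Divide row 1 by 3; eliminate column x3 from the other rows.
In the new row 1, the RHS entry is the old entry divided by the pivot: 4/3 = 4/3.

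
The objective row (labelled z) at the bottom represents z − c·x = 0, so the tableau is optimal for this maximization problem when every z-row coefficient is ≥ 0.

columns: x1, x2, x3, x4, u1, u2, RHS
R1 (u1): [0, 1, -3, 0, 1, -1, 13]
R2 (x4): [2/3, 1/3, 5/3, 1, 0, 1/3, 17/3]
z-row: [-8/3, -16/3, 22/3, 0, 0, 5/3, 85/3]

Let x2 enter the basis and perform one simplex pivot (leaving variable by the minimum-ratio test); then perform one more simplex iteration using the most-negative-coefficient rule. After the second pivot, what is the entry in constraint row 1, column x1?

Ratio test on column x2 — row 1: 13/1 = 13; row 2: (17/3)/(1/3) = 17. Minimum is 13 at row 1 (u1 leaves); pivot element 1.
Divide row 1 by 1; eliminate column x2 from the other rows.
Second iteration: most negative z-row entry is -26/3 in column x3, so x3 enters.
Ratio test on column x3 — row 1: entry -3 ≤ 0; row 2: (4/3)/(8/3) = 1/2. Minimum is 1/2 at row 2 (x4 leaves); pivot element 8/3.
Divide row 2 by 8/3; eliminate column x3 from the other rows.
After both pivots, the entry at constraint row 1, column x1 is 3/4.

3/4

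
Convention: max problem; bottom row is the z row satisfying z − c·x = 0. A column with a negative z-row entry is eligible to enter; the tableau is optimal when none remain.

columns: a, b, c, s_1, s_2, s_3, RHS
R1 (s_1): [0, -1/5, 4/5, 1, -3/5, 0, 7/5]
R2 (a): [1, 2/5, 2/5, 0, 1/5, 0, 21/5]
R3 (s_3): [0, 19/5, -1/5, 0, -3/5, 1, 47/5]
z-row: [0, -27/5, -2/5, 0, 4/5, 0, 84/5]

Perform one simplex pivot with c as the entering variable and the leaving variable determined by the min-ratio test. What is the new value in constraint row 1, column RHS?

Ratio test on column c — row 1: (7/5)/(4/5) = 7/4; row 2: (21/5)/(2/5) = 21/2; row 3: entry -1/5 ≤ 0. Minimum is 7/4 at row 1 (s_1 leaves); pivot element 4/5.
Divide row 1 by 4/5; eliminate column c from the other rows.
In the new row 1, the RHS entry is the old entry divided by the pivot: (7/5)/(4/5) = 7/4.

7/4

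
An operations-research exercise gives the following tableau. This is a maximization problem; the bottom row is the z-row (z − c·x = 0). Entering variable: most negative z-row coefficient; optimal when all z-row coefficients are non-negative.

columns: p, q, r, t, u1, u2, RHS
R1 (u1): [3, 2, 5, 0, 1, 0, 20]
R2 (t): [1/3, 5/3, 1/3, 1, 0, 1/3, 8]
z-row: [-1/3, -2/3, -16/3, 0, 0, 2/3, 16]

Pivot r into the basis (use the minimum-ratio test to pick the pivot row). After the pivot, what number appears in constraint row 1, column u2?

0

Ratio test on column r — row 1: 20/5 = 4; row 2: 8/(1/3) = 24. Minimum is 4 at row 1 (u1 leaves); pivot element 5.
Divide row 1 by 5; eliminate column r from the other rows.
In the new row 1, the u2 entry is the old entry divided by the pivot: 0/5 = 0.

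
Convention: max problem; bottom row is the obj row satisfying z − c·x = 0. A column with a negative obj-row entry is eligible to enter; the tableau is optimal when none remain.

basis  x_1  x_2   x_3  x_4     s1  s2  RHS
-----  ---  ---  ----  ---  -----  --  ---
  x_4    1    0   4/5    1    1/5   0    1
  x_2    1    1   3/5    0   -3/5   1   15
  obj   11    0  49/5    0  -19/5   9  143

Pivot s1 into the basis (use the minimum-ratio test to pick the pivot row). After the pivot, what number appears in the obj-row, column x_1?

30

Ratio test on column s1 — row 1: 1/(1/5) = 5; row 2: entry -3/5 ≤ 0. Minimum is 5 at row 1 (x_4 leaves); pivot element 1/5.
Divide row 1 by 1/5; eliminate column s1 from the other rows.
obj-row update in column x_1: 11 − (-19/5)·5 = 30.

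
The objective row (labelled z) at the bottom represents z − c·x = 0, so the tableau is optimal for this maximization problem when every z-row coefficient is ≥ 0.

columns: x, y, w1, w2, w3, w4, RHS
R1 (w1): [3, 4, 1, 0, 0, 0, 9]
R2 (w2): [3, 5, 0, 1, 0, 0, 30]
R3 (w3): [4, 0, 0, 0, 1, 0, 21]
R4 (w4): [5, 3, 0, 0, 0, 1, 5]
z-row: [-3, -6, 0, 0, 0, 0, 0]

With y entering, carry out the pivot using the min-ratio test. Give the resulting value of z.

10

Ratio test on column y — row 1: 9/4 = 9/4; row 2: 30/5 = 6; row 3: entry 0 ≤ 0; row 4: 5/3 = 5/3. Minimum is 5/3 at row 4 (w4 leaves); pivot element 3.
Pivot on row 4; the z-row RHS becomes 0 − (-6)·(5/3) = 10.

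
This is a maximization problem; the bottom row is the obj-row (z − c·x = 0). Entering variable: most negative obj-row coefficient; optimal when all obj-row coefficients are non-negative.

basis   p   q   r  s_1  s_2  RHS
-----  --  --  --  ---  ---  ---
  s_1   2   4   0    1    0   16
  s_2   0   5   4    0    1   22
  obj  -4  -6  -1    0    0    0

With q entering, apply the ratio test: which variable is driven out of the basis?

Column q entries and ratios — s_1: 16/4 = 4; s_2: 22/5 = 22/5.
Smallest ratio is 4 in the row of s_1, so s_1 leaves.

s_1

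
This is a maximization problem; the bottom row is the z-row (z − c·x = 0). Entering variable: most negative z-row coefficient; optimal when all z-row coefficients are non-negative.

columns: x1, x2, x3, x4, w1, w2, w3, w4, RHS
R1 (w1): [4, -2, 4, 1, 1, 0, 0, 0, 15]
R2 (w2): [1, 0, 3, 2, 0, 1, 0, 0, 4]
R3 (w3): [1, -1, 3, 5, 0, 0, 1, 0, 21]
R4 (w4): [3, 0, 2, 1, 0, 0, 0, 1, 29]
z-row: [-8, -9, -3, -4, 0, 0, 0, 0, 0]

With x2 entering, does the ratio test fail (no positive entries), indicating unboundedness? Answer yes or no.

yes

Every constraint-row entry in column x2 is ≤ 0, so increasing x2 is unbounded.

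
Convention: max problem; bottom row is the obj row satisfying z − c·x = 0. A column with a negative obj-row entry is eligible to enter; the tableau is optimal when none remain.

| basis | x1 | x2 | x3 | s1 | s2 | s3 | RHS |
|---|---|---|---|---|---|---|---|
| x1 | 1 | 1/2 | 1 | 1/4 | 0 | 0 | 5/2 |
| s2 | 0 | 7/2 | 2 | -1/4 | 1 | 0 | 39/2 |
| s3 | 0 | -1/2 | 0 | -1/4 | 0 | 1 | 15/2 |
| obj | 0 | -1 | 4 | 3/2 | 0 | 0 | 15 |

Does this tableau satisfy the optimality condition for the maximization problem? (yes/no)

The obj-row has a negative entry -1 in column x2, so it is not optimal.

no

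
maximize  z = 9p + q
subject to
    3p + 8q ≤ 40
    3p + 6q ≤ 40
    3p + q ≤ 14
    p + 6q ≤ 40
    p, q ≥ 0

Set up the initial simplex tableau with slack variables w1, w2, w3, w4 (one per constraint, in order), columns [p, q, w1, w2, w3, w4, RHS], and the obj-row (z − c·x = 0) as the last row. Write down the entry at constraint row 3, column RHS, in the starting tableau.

The RHS of constraint 3 is b_3 = 14.

14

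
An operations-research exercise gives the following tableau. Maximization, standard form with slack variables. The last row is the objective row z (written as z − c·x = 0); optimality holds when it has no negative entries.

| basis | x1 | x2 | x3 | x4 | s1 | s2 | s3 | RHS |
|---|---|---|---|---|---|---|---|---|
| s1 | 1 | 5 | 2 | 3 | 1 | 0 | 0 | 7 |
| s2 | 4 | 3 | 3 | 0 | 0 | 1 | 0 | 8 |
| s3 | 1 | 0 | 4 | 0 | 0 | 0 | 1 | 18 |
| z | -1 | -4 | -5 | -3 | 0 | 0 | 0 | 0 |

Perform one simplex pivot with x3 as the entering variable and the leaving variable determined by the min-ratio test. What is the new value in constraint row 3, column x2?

-4

Ratio test on column x3 — row 1: 7/2 = 7/2; row 2: 8/3 = 8/3; row 3: 18/4 = 9/2. Minimum is 8/3 at row 2 (s2 leaves); pivot element 3.
Divide row 2 by 3; eliminate column x3 from the other rows.
Row 3 update in column x2: 0 − 4·1 = -4.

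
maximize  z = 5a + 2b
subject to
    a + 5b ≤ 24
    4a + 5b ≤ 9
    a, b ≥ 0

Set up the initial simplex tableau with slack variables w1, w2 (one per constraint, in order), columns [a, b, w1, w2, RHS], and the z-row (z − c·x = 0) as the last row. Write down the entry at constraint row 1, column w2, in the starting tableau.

Slack w2 belongs to constraint 2; its column is the unit vector e_2, so the entry in row 1 is 0.

0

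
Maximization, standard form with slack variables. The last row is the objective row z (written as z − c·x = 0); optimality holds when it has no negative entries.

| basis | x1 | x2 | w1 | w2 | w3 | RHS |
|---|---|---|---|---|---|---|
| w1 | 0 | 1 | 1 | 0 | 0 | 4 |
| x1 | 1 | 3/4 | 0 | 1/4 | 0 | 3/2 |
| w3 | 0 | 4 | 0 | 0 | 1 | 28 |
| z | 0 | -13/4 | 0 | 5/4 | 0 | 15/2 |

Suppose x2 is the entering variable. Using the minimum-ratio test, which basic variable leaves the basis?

x1

Column x2 entries and ratios — w1: 4/1 = 4; x1: (3/2)/(3/4) = 2; w3: 28/4 = 7.
Smallest ratio is 2 in the row of x1, so x1 leaves.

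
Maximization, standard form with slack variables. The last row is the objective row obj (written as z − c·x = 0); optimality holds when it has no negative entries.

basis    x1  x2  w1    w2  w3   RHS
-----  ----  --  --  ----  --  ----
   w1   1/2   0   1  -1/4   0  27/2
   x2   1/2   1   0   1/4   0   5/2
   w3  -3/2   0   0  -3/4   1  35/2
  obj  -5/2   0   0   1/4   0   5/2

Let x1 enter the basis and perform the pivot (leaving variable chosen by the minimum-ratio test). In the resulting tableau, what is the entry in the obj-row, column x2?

Ratio test on column x1 — row 1: (27/2)/(1/2) = 27; row 2: (5/2)/(1/2) = 5; row 3: entry -3/2 ≤ 0. Minimum is 5 at row 2 (x2 leaves); pivot element 1/2.
Divide row 2 by 1/2; eliminate column x1 from the other rows.
obj-row update in column x2: 0 − (-5/2)·2 = 5.

5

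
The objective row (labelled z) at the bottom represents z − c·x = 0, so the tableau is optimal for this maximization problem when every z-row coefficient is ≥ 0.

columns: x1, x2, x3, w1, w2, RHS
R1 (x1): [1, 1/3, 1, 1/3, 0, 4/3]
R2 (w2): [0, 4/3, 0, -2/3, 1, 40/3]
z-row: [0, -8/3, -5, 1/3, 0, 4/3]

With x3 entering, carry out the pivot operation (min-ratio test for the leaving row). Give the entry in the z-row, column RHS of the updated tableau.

8

Ratio test on column x3 — row 1: (4/3)/1 = 4/3; row 2: entry 0 ≤ 0. Minimum is 4/3 at row 1 (x1 leaves); pivot element 1.
Divide row 1 by 1; eliminate column x3 from the other rows.
z-row update in column RHS: 4/3 − (-5)·(4/3) = 8.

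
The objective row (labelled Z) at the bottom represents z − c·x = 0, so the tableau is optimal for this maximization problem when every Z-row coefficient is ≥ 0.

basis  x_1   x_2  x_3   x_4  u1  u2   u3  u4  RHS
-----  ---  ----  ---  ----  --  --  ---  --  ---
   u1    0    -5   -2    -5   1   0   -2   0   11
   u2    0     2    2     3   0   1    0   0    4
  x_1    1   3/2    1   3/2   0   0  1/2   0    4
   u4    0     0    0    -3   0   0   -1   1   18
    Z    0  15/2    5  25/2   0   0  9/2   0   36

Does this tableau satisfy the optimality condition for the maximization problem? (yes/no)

Every Z-row coefficient is ≥ 0, so the tableau is optimal.

yes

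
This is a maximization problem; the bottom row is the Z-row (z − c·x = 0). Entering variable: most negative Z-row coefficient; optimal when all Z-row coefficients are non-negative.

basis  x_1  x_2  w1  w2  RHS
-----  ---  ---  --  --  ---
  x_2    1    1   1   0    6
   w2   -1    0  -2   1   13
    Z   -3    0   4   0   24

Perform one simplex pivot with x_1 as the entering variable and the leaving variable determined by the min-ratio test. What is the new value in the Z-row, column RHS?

42

Ratio test on column x_1 — row 1: 6/1 = 6; row 2: entry -1 ≤ 0. Minimum is 6 at row 1 (x_2 leaves); pivot element 1.
Divide row 1 by 1; eliminate column x_1 from the other rows.
Z-row update in column RHS: 24 − (-3)·6 = 42.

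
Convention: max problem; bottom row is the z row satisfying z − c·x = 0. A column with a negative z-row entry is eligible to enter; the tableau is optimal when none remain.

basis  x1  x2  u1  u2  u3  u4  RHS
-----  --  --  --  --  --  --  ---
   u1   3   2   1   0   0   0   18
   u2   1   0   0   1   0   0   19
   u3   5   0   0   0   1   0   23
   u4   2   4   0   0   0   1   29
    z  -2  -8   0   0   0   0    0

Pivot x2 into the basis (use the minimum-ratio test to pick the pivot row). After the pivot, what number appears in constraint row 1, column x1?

2

Ratio test on column x2 — row 1: 18/2 = 9; row 2: entry 0 ≤ 0; row 3: entry 0 ≤ 0; row 4: 29/4 = 29/4. Minimum is 29/4 at row 4 (u4 leaves); pivot element 4.
Divide row 4 by 4; eliminate column x2 from the other rows.
Row 1 update in column x1: 3 − 2·(1/2) = 2.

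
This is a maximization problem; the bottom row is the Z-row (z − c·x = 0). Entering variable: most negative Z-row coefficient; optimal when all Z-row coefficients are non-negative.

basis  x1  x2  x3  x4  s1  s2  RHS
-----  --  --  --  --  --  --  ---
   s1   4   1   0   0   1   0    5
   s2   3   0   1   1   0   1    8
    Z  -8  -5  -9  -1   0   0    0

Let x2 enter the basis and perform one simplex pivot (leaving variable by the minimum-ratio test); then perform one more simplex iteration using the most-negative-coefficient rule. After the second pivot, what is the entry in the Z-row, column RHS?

Ratio test on column x2 — row 1: 5/1 = 5; row 2: entry 0 ≤ 0. Minimum is 5 at row 1 (s1 leaves); pivot element 1.
Divide row 1 by 1; eliminate column x2 from the other rows.
Second iteration: most negative Z-row entry is -9 in column x3, so x3 enters.
Ratio test on column x3 — row 1: entry 0 ≤ 0; row 2: 8/1 = 8. Minimum is 8 at row 2 (s2 leaves); pivot element 1.
Divide row 2 by 1; eliminate column x3 from the other rows.
After both pivots, the entry at the Z-row, column RHS is 97.

97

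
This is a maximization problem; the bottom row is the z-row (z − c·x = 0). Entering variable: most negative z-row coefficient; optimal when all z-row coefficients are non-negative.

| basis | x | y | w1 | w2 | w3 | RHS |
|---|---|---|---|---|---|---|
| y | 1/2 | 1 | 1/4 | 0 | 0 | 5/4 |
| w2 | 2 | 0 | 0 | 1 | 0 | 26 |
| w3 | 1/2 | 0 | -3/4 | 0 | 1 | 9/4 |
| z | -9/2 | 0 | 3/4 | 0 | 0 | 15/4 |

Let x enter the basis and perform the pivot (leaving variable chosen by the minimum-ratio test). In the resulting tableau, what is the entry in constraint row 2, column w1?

Ratio test on column x — row 1: (5/4)/(1/2) = 5/2; row 2: 26/2 = 13; row 3: (9/4)/(1/2) = 9/2. Minimum is 5/2 at row 1 (y leaves); pivot element 1/2.
Divide row 1 by 1/2; eliminate column x from the other rows.
Row 2 update in column w1: 0 − 2·(1/2) = -1.

-1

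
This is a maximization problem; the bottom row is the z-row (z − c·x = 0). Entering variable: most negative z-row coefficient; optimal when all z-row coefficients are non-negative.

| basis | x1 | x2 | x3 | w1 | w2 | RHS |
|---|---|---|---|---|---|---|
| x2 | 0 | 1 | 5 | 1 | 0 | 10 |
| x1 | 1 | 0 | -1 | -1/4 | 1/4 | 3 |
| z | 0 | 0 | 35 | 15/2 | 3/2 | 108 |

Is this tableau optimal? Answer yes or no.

Every z-row coefficient is ≥ 0, so the tableau is optimal.

yes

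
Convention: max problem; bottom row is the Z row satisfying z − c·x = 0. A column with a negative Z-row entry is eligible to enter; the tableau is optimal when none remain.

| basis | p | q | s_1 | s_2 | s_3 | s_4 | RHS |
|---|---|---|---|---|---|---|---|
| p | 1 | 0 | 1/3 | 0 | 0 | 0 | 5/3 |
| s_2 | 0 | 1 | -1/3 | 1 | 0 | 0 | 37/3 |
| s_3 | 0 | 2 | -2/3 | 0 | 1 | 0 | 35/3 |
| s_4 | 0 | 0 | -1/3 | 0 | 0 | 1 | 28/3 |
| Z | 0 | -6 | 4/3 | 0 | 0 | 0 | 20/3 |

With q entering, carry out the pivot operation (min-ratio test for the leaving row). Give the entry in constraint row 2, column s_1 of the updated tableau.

0

Ratio test on column q — row 1: entry 0 ≤ 0; row 2: (37/3)/1 = 37/3; row 3: (35/3)/2 = 35/6; row 4: entry 0 ≤ 0. Minimum is 35/6 at row 3 (s_3 leaves); pivot element 2.
Divide row 3 by 2; eliminate column q from the other rows.
Row 2 update in column s_1: -1/3 − 1·(-1/3) = 0.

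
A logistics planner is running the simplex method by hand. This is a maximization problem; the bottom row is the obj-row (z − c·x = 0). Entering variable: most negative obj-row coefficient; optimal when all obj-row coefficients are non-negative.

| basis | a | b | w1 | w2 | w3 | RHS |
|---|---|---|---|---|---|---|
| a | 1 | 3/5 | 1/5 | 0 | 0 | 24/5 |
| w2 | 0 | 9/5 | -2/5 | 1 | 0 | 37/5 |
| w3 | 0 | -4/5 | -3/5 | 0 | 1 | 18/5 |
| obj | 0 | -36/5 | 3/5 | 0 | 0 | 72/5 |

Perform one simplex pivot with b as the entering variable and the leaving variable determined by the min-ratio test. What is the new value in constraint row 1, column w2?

Ratio test on column b — row 1: (24/5)/(3/5) = 8; row 2: (37/5)/(9/5) = 37/9; row 3: entry -4/5 ≤ 0. Minimum is 37/9 at row 2 (w2 leaves); pivot element 9/5.
Divide row 2 by 9/5; eliminate column b from the other rows.
Row 1 update in column w2: 0 − (3/5)·(5/9) = -1/3.

-1/3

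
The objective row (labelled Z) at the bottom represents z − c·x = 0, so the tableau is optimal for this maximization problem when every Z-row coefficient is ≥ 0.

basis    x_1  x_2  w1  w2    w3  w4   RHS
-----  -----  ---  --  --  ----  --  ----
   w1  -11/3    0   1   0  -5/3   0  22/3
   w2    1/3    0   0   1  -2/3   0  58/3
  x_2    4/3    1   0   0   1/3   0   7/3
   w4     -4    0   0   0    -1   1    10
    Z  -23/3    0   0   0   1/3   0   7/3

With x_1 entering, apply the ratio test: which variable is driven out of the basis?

x_2

Column x_1 entries and ratios — w1: -11/3 ≤ 0, skip; w2: (58/3)/(1/3) = 58; x_2: (7/3)/(4/3) = 7/4; w4: -4 ≤ 0, skip.
Smallest ratio is 7/4 in the row of x_2, so x_2 leaves.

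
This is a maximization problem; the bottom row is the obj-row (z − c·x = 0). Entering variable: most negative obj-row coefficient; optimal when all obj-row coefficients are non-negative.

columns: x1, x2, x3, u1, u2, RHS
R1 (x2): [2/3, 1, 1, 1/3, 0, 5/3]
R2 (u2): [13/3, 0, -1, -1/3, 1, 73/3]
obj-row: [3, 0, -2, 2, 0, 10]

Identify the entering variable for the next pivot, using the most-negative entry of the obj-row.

Negative obj-row entries: x3: -2.
The most negative is -2 in column x3, so x3 enters.

x3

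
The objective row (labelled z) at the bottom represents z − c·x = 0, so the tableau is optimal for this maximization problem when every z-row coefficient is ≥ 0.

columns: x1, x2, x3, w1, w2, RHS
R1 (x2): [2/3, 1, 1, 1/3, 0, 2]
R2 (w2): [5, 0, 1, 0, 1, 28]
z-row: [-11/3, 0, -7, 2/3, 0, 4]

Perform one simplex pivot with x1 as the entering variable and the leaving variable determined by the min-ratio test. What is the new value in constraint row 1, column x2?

Ratio test on column x1 — row 1: 2/(2/3) = 3; row 2: 28/5 = 28/5. Minimum is 3 at row 1 (x2 leaves); pivot element 2/3.
Divide row 1 by 2/3; eliminate column x1 from the other rows.
In the new row 1, the x2 entry is the old entry divided by the pivot: 1/(2/3) = 3/2.

3/2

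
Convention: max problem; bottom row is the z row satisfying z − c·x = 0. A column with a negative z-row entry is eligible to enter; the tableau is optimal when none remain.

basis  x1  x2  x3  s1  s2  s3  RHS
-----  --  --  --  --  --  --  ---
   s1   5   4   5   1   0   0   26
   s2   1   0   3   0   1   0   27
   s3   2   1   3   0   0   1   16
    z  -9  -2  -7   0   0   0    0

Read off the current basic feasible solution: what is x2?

0

x2 is not in the basis, so in the current basic feasible solution x2 = 0.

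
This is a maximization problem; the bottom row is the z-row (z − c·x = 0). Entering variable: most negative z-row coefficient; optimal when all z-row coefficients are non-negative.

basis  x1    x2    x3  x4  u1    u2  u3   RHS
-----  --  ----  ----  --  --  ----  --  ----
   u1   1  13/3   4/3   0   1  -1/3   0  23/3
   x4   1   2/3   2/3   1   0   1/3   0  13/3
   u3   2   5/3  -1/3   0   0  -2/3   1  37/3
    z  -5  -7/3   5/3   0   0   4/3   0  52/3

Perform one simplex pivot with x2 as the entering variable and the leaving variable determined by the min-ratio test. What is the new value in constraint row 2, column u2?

5/13

Ratio test on column x2 — row 1: (23/3)/(13/3) = 23/13; row 2: (13/3)/(2/3) = 13/2; row 3: (37/3)/(5/3) = 37/5. Minimum is 23/13 at row 1 (u1 leaves); pivot element 13/3.
Divide row 1 by 13/3; eliminate column x2 from the other rows.
Row 2 update in column u2: 1/3 − (2/3)·(-1/13) = 5/13.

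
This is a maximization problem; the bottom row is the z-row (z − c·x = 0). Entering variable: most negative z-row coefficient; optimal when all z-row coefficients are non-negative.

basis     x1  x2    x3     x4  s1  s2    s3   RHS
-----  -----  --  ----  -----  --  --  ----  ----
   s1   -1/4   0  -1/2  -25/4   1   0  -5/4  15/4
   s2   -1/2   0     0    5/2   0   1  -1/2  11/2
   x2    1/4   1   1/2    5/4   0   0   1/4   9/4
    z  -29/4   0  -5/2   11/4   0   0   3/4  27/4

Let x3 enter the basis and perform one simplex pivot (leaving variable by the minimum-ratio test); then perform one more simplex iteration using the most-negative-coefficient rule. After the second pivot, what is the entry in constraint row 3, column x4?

Ratio test on column x3 — row 1: entry -1/2 ≤ 0; row 2: entry 0 ≤ 0; row 3: (9/4)/(1/2) = 9/2. Minimum is 9/2 at row 3 (x2 leaves); pivot element 1/2.
Divide row 3 by 1/2; eliminate column x3 from the other rows.
Second iteration: most negative z-row entry is -6 in column x1, so x1 enters.
Ratio test on column x1 — row 1: entry 0 ≤ 0; row 2: entry -1/2 ≤ 0; row 3: (9/2)/(1/2) = 9. Minimum is 9 at row 3 (x3 leaves); pivot element 1/2.
Divide row 3 by 1/2; eliminate column x1 from the other rows.
After both pivots, the entry at constraint row 3, column x4 is 5.

5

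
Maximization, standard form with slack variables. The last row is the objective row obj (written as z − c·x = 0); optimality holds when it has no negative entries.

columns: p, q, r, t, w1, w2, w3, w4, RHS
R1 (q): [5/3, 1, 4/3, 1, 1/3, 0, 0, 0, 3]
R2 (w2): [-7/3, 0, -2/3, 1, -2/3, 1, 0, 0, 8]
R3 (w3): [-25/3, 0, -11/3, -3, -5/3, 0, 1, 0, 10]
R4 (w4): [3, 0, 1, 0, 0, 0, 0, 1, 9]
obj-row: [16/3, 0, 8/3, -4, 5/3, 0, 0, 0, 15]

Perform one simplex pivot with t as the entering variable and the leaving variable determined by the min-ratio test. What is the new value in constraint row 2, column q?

-1

Ratio test on column t — row 1: 3/1 = 3; row 2: 8/1 = 8; row 3: entry -3 ≤ 0; row 4: entry 0 ≤ 0. Minimum is 3 at row 1 (q leaves); pivot element 1.
Divide row 1 by 1; eliminate column t from the other rows.
Row 2 update in column q: 0 − 1·1 = -1.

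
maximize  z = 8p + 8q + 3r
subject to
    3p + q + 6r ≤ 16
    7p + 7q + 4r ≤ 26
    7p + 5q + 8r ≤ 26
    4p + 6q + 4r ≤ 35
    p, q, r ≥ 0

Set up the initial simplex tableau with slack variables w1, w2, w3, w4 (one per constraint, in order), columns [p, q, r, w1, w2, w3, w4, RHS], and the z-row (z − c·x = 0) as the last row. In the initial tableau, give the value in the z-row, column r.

The z-row carries the negated objective coefficients: the r entry is -3.

-3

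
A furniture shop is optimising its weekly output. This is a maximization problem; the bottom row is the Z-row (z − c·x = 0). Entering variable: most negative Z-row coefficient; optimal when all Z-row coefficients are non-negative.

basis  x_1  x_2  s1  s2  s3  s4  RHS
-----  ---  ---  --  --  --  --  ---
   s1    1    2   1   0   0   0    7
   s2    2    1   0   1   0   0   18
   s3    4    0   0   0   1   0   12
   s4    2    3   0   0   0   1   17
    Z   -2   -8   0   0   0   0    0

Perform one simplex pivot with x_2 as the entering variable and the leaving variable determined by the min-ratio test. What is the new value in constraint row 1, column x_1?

Ratio test on column x_2 — row 1: 7/2 = 7/2; row 2: 18/1 = 18; row 3: entry 0 ≤ 0; row 4: 17/3 = 17/3. Minimum is 7/2 at row 1 (s1 leaves); pivot element 2.
Divide row 1 by 2; eliminate column x_2 from the other rows.
In the new row 1, the x_1 entry is the old entry divided by the pivot: 1/2 = 1/2.

1/2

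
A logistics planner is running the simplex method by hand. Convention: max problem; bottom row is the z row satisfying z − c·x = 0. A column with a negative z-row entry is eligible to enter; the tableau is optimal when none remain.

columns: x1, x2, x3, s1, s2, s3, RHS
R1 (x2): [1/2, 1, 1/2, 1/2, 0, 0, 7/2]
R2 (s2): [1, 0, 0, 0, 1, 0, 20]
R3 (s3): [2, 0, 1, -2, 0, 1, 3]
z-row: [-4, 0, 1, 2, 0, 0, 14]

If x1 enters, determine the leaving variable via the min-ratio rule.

Column x1 entries and ratios — x2: (7/2)/(1/2) = 7; s2: 20/1 = 20; s3: 3/2 = 3/2.
Smallest ratio is 3/2 in the row of s3, so s3 leaves.

s3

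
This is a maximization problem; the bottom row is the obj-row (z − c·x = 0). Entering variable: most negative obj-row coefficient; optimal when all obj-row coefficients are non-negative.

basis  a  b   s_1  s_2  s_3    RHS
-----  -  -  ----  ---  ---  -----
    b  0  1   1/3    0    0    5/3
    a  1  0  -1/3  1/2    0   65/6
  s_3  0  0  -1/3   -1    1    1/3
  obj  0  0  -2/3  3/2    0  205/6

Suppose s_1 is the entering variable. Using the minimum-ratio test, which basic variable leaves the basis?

Column s_1 entries and ratios — b: (5/3)/(1/3) = 5; a: -1/3 ≤ 0, skip; s_3: -1/3 ≤ 0, skip.
Smallest ratio is 5 in the row of b, so b leaves.

b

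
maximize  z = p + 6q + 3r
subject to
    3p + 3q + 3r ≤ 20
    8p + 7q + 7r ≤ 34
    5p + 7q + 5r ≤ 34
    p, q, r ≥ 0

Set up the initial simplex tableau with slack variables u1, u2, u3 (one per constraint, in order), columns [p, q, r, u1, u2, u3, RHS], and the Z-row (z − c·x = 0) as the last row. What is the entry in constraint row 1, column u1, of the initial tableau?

Slack u1 belongs to constraint 1; its column is the unit vector e_1, so the entry in row 1 is 1.

1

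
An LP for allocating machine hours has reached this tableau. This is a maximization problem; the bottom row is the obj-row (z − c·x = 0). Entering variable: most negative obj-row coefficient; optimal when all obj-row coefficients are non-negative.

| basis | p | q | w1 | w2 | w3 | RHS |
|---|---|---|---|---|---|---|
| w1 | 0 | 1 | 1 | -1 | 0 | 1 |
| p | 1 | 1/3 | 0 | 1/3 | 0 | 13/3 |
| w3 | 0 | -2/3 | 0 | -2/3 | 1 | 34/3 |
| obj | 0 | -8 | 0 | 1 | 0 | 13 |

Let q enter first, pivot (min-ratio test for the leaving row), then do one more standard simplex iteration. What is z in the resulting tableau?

Ratio test on column q — row 1: 1/1 = 1; row 2: (13/3)/(1/3) = 13; row 3: entry -2/3 ≤ 0. Minimum is 1 at row 1 (w1 leaves); pivot element 1.
Pivot on row 1; the obj-row RHS becomes 13 − (-8)·1 = 21.
Next entering variable (most negative obj-row entry -7): w2.
Ratio test on column w2 — row 1: entry -1 ≤ 0; row 2: 4/(2/3) = 6; row 3: entry -4/3 ≤ 0. Minimum is 6 at row 2 (p leaves); pivot element 2/3.
After the second pivot the obj-row RHS is 21 − (-7)·6 = 63.

63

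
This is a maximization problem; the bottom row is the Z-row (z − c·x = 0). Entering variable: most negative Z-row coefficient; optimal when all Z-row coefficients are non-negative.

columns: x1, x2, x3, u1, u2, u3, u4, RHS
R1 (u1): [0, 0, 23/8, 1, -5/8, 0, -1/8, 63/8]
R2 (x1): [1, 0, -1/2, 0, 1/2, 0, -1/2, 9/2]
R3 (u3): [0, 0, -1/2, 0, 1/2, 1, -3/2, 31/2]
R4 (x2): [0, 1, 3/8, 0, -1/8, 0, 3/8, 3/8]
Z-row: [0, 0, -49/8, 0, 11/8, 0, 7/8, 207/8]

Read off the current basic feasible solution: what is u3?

31/2

u3 is basic (row 3); its value is the RHS of that row, 31/2.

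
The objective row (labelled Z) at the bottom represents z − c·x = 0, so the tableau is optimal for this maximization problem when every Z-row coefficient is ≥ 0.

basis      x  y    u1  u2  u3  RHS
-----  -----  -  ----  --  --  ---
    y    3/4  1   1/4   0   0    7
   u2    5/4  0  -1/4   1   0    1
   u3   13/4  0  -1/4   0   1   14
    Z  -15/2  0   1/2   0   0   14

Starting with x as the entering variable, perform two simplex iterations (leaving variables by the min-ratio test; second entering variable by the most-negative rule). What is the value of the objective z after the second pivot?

36

Ratio test on column x — row 1: 7/(3/4) = 28/3; row 2: 1/(5/4) = 4/5; row 3: 14/(13/4) = 56/13. Minimum is 4/5 at row 2 (u2 leaves); pivot element 5/4.
Pivot on row 2; the Z-row RHS becomes 14 − (-15/2)·(4/5) = 20.
Next entering variable (most negative Z-row entry -1): u1.
Ratio test on column u1 — row 1: (32/5)/(2/5) = 16; row 2: entry -1/5 ≤ 0; row 3: (57/5)/(2/5) = 57/2. Minimum is 16 at row 1 (y leaves); pivot element 2/5.
After the second pivot the Z-row RHS is 20 − (-1)·16 = 36.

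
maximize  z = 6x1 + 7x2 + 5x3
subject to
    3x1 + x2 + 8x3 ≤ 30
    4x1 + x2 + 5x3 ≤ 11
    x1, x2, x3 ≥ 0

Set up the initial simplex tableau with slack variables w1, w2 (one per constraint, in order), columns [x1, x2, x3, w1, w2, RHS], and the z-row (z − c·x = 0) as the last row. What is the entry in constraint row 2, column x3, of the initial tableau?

Constraint 2 has coefficient 5 on x3.

5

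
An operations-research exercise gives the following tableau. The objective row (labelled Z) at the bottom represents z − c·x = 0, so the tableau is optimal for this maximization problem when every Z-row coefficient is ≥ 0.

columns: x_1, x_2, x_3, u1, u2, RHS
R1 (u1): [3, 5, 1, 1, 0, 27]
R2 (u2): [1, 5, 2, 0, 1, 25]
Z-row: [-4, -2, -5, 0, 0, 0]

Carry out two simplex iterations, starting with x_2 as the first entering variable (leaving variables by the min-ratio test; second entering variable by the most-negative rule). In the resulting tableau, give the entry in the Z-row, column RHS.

Ratio test on column x_2 — row 1: 27/5 = 27/5; row 2: 25/5 = 5. Minimum is 5 at row 2 (u2 leaves); pivot element 5.
Divide row 2 by 5; eliminate column x_2 from the other rows.
Second iteration: most negative Z-row entry is -21/5 in column x_3, so x_3 enters.
Ratio test on column x_3 — row 1: entry -1 ≤ 0; row 2: 5/(2/5) = 25/2. Minimum is 25/2 at row 2 (x_2 leaves); pivot element 2/5.
Divide row 2 by 2/5; eliminate column x_3 from the other rows.
After both pivots, the entry at the Z-row, column RHS is 125/2.

125/2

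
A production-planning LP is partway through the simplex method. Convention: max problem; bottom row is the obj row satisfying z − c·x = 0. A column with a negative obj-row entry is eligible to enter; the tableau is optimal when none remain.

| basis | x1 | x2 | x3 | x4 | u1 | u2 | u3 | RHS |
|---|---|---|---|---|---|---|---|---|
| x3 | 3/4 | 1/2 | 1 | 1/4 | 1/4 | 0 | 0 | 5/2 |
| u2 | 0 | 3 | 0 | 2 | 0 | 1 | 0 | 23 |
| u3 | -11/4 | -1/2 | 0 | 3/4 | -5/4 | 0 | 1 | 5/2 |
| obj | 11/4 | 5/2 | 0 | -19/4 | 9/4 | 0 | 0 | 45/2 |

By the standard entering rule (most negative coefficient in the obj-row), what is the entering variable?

Negative obj-row entries: x4: -19/4.
The most negative is -19/4 in column x4, so x4 enters.

x4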